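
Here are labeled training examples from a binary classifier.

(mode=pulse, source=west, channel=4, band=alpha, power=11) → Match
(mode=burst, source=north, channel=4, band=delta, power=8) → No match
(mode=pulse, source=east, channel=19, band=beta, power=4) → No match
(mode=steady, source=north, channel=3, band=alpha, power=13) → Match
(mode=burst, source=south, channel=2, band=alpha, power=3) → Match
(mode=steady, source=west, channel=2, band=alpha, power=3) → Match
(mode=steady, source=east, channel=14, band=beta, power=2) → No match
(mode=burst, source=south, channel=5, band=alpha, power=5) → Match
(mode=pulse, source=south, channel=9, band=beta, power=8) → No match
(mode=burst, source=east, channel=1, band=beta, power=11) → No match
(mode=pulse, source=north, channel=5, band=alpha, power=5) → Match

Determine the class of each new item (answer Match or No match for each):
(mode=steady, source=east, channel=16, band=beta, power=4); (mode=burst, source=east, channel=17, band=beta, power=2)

A rule that fits every label: band is alpha — true of each 'Match' example, false of each 'No match' one.
(mode=steady, source=east, channel=16, band=beta, power=4) — band is beta, hence No match.
(mode=burst, source=east, channel=17, band=beta, power=2) — band is beta, hence No match.

No match, No match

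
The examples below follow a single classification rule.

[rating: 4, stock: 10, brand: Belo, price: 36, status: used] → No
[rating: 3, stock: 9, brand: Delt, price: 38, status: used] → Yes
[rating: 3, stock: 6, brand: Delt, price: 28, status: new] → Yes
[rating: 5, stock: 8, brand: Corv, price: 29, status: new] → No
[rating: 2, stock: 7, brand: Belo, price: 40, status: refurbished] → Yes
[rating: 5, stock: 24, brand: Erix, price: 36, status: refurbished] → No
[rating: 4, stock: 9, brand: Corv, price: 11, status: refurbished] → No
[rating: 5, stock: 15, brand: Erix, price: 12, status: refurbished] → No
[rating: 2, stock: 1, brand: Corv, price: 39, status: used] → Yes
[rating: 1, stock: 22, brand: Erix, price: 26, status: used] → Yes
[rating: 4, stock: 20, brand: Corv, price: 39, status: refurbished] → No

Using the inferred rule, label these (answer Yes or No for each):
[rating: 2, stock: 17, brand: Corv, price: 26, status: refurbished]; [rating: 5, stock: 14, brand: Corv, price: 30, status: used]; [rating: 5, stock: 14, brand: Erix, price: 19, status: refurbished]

Yes, No, No

Every 'Yes' example satisfies: rating ≤ 3. None of the 'No' examples do.
[rating: 2, stock: 17, brand: Corv, price: 26, status: refurbished]: rating = 2 — satisfies this, so Yes. [rating: 5, stock: 14, brand: Corv, price: 30, status: used]: rating = 5 — lacks this property, so No. [rating: 5, stock: 14, brand: Erix, price: 19, status: refurbished]: rating = 5 — lacks this property, so No.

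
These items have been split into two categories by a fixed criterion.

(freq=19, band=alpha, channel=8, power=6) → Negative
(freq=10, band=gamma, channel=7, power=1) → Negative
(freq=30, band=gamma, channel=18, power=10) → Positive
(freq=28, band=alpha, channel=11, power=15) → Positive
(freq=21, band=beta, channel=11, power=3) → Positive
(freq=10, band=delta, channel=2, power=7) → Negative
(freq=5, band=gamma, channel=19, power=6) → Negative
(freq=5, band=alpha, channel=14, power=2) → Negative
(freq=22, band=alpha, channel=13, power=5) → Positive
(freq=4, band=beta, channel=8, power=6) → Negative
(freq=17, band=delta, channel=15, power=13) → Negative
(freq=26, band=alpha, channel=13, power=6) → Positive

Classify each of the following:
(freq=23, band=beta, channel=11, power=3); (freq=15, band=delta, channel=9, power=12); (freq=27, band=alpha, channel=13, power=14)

The distinguishing property — freq ≥ 21 — holds for all the 'Positive' cases and none of the 'Negative' cases.

Positive, Negative, Positive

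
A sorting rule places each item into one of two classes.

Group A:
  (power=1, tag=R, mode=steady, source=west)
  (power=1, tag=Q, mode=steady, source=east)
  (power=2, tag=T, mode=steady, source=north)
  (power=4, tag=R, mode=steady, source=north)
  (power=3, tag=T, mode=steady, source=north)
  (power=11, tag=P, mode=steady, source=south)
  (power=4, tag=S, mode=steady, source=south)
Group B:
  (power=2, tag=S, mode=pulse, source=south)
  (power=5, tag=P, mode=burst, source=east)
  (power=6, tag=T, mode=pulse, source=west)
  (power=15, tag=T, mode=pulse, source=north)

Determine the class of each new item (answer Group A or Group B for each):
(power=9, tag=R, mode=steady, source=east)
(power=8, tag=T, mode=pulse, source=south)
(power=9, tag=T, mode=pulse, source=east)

The pattern is that an item is 'Group A' exactly when: mode is steady.

Group A, Group B, Group B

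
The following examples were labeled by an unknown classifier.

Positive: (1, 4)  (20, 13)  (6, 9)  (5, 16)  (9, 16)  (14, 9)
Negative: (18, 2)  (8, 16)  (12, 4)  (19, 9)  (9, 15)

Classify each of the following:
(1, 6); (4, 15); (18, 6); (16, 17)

Positive, Positive, Negative, Positive

The common property of the 'Positive' items is: sum is odd. No 'Negative' item has it.
(1, 6): 1+6 = 7 — meets the rule, so Positive. (4, 15): 4+15 = 19 — meets the rule, so Positive. (18, 6): 18+6 = 24 — lacks this property, so Negative. (16, 17): 16+17 = 33 — meets the rule, so Positive.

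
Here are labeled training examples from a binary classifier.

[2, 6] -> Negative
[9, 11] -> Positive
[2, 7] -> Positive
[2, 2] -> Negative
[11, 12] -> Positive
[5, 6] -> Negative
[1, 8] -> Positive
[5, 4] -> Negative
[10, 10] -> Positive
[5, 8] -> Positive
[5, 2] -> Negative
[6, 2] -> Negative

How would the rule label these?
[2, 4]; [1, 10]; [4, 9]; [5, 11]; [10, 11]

Negative, Positive, Positive, Positive, Positive

The common property of the 'Positive' items is: second ≥ 7. No 'Negative' item has it.
[2, 4]: Negative (second 4).
[1, 10]: Positive (second 10).
[4, 9]: Positive (second 9).
[5, 11]: Positive (second 11).
[10, 11]: Positive (second 11).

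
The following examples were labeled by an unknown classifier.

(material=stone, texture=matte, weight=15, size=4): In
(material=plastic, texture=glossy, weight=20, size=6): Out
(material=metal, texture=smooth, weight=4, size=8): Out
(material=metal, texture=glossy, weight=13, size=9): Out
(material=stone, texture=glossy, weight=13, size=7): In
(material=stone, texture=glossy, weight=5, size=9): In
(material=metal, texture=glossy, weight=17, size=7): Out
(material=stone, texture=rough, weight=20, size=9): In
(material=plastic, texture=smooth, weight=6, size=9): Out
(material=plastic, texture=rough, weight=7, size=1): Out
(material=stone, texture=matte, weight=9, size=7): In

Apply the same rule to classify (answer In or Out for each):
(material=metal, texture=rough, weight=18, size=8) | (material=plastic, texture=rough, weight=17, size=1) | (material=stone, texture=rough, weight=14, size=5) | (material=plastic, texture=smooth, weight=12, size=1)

Out, Out, In, Out

A rule that fits every label: material is stone — true of each 'In' example, false of each 'Out' one.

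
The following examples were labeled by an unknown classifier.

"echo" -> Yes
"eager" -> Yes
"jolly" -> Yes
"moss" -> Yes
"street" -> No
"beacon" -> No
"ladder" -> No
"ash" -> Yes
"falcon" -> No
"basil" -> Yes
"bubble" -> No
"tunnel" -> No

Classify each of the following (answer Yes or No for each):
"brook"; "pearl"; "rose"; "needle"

The rule appears to be: length ≤ 5.
Yes: "brook", since length 5. Yes: "pearl", since length 5. Yes: "rose", since length 4. No: "needle", since length 6.

Yes, Yes, Yes, No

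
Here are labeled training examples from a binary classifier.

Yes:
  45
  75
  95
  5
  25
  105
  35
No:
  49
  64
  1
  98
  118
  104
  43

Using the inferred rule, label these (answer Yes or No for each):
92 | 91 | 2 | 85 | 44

No, No, No, Yes, No

Every 'Yes' example satisfies: multiple of 5. None of the 'No' examples do.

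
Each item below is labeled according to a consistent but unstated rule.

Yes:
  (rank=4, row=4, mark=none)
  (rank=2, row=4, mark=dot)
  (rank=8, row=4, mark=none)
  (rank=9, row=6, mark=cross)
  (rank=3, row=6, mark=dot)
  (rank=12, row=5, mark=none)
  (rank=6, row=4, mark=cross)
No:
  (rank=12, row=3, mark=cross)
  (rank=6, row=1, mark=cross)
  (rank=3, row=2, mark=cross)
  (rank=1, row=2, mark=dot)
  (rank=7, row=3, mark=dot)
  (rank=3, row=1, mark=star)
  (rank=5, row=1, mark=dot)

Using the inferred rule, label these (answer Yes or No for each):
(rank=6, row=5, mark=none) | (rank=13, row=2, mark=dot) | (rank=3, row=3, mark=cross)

A rule that fits every label: row ≥ 4 — true of each 'Yes' example, false of each 'No' one.
(rank=6, row=5, mark=none) — row = 5, hence Yes. (rank=13, row=2, mark=dot) — row = 2, hence No. (rank=3, row=3, mark=cross) — row = 3, hence No.

Yes, No, No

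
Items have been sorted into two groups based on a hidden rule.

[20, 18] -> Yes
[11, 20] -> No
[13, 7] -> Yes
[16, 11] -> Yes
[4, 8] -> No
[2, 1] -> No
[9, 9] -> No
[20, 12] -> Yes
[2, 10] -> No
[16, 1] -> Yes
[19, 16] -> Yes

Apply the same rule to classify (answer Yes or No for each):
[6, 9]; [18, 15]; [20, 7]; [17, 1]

No, Yes, Yes, Yes

The rule appears to be: first ≥ 12.
[6, 9]: first 6, does not pass → No.
[18, 15]: first 18, meets the rule → Yes.
[20, 7]: first 20, meets the rule → Yes.
[17, 1]: first 17, meets the rule → Yes.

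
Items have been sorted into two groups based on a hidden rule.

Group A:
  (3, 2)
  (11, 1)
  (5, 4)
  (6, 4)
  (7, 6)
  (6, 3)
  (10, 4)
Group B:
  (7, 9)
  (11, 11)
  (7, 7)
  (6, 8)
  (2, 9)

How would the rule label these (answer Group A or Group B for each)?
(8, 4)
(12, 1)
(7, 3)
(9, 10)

Group A, Group A, Group A, Group B

A rule that fits every label: first > second — true of each 'Group A' example, false of each 'Group B' one.
(8, 4): 8 > 4 — has this property, so Group A. (12, 1): 12 > 1 — has this property, so Group A. (7, 3): 7 > 3 — has this property, so Group A. (9, 10): 9 < 10 — does not fit, so Group B.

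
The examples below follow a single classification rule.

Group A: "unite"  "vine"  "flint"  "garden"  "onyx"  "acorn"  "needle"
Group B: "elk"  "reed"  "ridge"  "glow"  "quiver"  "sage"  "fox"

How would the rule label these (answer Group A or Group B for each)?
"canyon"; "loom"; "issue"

Group A, Group B, Group B

The simplest hypothesis consistent with all the labels is: contains 'n'.
Group A: "canyon", since has 'n'.
Group B: "loom", since no 'n'.
Group B: "issue", since no 'n'.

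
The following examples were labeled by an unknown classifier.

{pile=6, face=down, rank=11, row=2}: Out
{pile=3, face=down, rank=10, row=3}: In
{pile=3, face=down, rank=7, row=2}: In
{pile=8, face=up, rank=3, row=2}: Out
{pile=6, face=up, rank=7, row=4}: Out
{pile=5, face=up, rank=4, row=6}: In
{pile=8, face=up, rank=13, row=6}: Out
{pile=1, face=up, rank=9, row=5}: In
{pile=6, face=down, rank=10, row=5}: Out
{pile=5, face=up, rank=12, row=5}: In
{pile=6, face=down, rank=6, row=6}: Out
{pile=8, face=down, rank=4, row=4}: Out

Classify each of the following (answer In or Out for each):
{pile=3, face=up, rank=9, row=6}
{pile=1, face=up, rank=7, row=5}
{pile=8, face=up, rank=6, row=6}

In, In, Out

The pattern is that an item is 'In' exactly when: pile ≤ 5.
{pile=3, face=up, rank=9, row=6} — pile = 3, hence In.
{pile=1, face=up, rank=7, row=5} — pile = 1, hence In.
{pile=8, face=up, rank=6, row=6} — pile = 8, hence Out.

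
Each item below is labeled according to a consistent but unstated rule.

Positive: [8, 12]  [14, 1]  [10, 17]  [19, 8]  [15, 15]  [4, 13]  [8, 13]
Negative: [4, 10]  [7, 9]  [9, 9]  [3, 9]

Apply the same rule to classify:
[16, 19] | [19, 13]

Positive, Positive

The classifier is using: max ≥ 12.
[16, 19] — max 19, hence Positive.
[19, 13] — max 19, hence Positive.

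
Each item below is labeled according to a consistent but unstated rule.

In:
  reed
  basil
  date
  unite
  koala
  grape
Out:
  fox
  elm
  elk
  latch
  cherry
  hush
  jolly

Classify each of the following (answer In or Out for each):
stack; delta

Out, In

A rule that fits every label: has ≥ 2 vowels — true of each 'In' example, false of each 'Out' one.
stack → 1 vowel → Out.
delta → 2 vowels → In.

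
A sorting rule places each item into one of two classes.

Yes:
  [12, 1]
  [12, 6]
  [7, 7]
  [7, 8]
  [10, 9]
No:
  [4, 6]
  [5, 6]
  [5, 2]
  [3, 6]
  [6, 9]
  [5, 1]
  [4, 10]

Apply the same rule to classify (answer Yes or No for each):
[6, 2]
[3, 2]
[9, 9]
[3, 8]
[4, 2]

'Yes' ⟺ first ≥ 7.
[6, 2]: first 6, lacks this property → No.
[3, 2]: first 3, lacks this property → No.
[9, 9]: first 9, checks out → Yes.
[3, 8]: first 3, lacks this property → No.
[4, 2]: first 4, lacks this property → No.

No, No, Yes, No, No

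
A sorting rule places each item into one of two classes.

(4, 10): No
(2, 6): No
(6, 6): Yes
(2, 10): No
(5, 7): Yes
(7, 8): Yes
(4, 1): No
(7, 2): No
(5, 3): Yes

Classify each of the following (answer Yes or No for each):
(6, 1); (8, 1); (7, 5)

No, No, Yes

The distinguishing property — |first − second| ≤ 2 — holds for all the 'Yes' cases and none of the 'No' cases.
(6, 1): |6−1| = 5 — doesn't match, so No.
(8, 1): |8−1| = 7 — doesn't match, so No.
(7, 5): |7−5| = 2 — has this property, so Yes.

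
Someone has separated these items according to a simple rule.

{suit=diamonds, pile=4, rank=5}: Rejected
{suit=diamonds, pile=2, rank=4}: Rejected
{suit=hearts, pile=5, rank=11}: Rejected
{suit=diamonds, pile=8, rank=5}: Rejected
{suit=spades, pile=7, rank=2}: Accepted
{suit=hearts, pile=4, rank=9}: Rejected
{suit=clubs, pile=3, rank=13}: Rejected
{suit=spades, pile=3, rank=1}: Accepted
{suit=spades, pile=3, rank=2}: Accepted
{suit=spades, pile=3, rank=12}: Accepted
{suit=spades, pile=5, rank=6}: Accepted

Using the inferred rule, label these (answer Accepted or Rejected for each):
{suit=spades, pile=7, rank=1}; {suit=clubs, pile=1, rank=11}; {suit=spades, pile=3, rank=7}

Accepted, Rejected, Accepted

'Accepted' ⟺ suit is spades.
{suit=spades, pile=7, rank=1} — suit is spades, hence Accepted.
{suit=clubs, pile=1, rank=11} — suit is clubs, hence Rejected.
{suit=spades, pile=3, rank=7} — suit is spades, hence Accepted.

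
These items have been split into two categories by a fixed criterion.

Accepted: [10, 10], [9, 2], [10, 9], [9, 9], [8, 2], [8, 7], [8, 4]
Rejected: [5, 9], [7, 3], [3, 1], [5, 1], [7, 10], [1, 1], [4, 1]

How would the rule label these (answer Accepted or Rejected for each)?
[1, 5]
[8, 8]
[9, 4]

Rejected, Accepted, Accepted

The distinguishing property — first ≥ 8 — holds for all the 'Accepted' cases and none of the 'Rejected' cases.
[1, 5] — first 1, hence Rejected.
[8, 8] — first 8, hence Accepted.
[9, 4] — first 9, hence Accepted.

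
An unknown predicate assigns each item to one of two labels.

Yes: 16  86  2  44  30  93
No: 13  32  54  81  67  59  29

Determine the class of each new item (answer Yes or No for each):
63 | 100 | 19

No, Yes, No

The pattern is that an item is 'Yes' exactly when: ≡ 2 (mod 7).
63: 63 mod 7 = 0, does not satisfy this → No. 100: 100 mod 7 = 2, meets the rule → Yes. 19: 19 mod 7 = 5, does not satisfy this → No.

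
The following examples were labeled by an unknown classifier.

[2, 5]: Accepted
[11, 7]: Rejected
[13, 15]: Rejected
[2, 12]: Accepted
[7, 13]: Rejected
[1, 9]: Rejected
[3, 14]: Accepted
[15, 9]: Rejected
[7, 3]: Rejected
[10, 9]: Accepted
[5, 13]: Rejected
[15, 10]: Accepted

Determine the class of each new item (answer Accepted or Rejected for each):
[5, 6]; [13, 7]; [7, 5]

The rule appears to be: product is even.

Accepted, Rejected, Rejected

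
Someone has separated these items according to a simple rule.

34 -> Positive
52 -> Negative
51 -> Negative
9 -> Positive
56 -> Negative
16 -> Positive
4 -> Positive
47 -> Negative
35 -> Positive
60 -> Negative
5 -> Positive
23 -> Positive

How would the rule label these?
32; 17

Positive, Positive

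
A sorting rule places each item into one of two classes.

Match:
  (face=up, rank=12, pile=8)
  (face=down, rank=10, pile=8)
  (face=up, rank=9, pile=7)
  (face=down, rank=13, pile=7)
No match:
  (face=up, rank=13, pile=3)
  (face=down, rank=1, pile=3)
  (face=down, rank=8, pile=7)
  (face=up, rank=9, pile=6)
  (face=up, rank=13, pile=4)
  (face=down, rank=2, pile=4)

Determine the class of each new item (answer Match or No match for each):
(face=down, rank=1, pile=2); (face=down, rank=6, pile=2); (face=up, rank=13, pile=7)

No match, No match, Match

The classifier is using: rank ≥ 9 AND pile ≥ 7.
(face=down, rank=1, pile=2) → rank = 1, pile = 2 → No match. (face=down, rank=6, pile=2) → rank = 6, pile = 2 → No match. (face=up, rank=13, pile=7) → rank = 13, pile = 7 → Match.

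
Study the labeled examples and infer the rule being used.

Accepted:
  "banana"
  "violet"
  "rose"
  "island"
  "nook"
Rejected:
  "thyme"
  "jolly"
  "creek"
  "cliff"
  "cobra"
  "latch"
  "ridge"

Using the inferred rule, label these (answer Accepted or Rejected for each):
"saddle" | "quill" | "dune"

Comparing the two groups points to one rule — even length.
"saddle" — length 6, hence Accepted. "quill" — length 5, hence Rejected. "dune" — length 4, hence Accepted.

Accepted, Rejected, Accepted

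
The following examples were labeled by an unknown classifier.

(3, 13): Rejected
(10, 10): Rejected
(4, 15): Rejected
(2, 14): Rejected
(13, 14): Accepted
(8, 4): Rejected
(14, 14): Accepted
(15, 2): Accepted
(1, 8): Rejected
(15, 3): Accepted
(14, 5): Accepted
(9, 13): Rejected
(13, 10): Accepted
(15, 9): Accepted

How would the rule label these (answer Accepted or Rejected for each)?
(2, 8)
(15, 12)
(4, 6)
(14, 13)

Rejected, Accepted, Rejected, Accepted

'Accepted' ⟺ first ≥ 13.
(2, 8): Rejected (first 2). (15, 12): Accepted (first 15). (4, 6): Rejected (first 4). (14, 13): Accepted (first 14).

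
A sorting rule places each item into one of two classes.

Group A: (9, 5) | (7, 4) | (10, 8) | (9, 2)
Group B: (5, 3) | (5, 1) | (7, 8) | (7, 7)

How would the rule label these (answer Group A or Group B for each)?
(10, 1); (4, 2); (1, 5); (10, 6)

Group A, Group B, Group B, Group A

The common property of the 'Group A' items is: first > second AND sum ≥ 11. No 'Group B' item has it.
(10, 1): Group A (10 > 1, 10+1 = 11). (4, 2): Group B (4 > 2, 4+2 = 6). (1, 5): Group B (1 < 5, 1+5 = 6). (10, 6): Group A (10 > 6, 10+6 = 16).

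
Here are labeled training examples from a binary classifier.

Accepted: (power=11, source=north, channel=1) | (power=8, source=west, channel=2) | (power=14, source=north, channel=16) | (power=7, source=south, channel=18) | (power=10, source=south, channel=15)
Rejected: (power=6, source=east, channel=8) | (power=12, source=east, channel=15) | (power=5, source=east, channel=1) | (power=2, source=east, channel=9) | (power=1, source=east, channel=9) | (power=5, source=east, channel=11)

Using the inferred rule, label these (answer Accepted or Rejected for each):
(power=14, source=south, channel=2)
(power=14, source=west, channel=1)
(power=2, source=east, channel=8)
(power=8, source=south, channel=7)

Accepted, Accepted, Rejected, Accepted

The pattern is that an item is 'Accepted' exactly when: source is not east.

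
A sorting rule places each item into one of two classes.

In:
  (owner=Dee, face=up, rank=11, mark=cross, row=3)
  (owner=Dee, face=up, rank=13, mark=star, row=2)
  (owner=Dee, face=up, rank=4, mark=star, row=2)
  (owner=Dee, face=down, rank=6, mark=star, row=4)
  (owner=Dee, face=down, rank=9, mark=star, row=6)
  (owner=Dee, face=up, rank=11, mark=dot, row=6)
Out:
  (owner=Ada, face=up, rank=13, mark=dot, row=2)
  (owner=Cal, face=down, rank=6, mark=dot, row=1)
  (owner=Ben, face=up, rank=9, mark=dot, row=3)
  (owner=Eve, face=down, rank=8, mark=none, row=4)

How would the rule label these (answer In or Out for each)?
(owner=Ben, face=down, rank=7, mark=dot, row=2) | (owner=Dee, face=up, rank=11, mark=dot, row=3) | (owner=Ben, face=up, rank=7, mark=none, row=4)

Out, In, Out

Comparing the two groups points to one rule — owner is Dee.
(owner=Ben, face=down, rank=7, mark=dot, row=2) — owner is Ben, hence Out.
(owner=Dee, face=up, rank=11, mark=dot, row=3) — owner is Dee, hence In.
(owner=Ben, face=up, rank=7, mark=none, row=4) — owner is Ben, hence Out.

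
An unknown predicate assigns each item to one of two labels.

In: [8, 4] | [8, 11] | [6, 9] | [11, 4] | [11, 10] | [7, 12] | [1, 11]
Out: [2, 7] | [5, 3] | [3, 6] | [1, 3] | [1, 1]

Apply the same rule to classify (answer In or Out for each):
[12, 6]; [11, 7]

In, In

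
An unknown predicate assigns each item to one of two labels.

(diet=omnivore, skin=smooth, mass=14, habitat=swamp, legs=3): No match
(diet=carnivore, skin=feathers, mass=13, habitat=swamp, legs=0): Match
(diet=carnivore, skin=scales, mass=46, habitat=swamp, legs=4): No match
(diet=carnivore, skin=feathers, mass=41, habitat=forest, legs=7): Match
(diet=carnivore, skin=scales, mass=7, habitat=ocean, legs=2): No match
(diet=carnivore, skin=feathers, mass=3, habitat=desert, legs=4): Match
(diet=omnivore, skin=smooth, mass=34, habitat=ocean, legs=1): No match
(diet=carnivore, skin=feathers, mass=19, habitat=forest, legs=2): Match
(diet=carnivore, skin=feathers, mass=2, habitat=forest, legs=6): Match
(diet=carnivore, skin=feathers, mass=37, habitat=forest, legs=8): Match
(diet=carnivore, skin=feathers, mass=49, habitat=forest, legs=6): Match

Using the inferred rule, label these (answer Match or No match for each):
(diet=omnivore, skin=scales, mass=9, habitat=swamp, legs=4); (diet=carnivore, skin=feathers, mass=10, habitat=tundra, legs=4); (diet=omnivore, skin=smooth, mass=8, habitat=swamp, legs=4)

No match, Match, No match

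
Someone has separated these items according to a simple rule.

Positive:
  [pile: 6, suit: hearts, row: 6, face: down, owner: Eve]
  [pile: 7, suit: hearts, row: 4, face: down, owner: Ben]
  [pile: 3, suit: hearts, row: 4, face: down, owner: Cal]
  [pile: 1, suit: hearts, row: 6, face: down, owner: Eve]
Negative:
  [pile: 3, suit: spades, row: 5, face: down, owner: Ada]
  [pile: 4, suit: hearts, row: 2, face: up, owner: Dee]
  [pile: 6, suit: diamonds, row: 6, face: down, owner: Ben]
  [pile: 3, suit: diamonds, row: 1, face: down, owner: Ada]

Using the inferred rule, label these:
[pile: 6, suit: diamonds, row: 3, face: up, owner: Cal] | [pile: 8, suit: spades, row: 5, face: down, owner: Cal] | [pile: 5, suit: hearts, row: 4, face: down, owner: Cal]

The common property of the 'Positive' items is: face is down AND suit is hearts. No 'Negative' item has it.
[pile: 6, suit: diamonds, row: 3, face: up, owner: Cal] → face is up, suit is diamonds → Negative. [pile: 8, suit: spades, row: 5, face: down, owner: Cal] → face is down, suit is spades → Negative. [pile: 5, suit: hearts, row: 4, face: down, owner: Cal] → face is down, suit is hearts → Positive.

Negative, Negative, Positive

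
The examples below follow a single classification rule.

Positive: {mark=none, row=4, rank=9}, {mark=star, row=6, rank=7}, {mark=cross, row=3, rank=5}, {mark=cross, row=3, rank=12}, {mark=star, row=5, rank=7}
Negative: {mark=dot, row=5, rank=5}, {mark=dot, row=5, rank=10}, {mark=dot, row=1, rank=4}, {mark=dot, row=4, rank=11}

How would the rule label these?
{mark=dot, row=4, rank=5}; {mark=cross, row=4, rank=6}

Negative, Positive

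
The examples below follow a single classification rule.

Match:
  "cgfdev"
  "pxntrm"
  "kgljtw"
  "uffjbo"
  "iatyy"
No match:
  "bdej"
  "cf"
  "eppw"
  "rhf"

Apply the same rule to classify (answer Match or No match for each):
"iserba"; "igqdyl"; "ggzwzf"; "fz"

The distinguishing property — length ≥ 5 — holds for all the 'Match' cases and none of the 'No match' cases.
"iserba": length 6 — passes, so Match.
"igqdyl": length 6 — passes, so Match.
"ggzwzf": length 6 — passes, so Match.
"fz": length 2 — fails this test, so No match.

Match, Match, Match, No match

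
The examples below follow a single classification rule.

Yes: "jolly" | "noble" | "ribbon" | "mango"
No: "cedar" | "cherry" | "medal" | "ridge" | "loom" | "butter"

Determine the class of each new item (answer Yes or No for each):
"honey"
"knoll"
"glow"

Yes, Yes, No

Every 'Yes' example satisfies: length ≥ 5 AND contains 'o'. None of the 'No' examples do.
"honey" — length 5, has 'o', hence Yes.
"knoll" — length 5, has 'o', hence Yes.
"glow" — length 4, has 'o', hence No.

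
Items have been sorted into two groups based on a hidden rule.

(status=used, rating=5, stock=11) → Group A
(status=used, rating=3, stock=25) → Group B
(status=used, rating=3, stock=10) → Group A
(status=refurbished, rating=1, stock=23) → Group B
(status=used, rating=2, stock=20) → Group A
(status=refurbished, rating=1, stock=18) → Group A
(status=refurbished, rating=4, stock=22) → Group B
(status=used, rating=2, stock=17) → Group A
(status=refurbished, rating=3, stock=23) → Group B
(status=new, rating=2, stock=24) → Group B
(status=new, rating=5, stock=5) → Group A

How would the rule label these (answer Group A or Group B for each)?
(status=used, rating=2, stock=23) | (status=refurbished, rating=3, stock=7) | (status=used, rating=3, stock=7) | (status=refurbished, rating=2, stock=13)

The classifier is using: stock ≤ 20.
(status=used, rating=2, stock=23) → stock = 23 → Group B. (status=refurbished, rating=3, stock=7) → stock = 7 → Group A. (status=used, rating=3, stock=7) → stock = 7 → Group A. (status=refurbished, rating=2, stock=13) → stock = 13 → Group A.

Group B, Group A, Group A, Group A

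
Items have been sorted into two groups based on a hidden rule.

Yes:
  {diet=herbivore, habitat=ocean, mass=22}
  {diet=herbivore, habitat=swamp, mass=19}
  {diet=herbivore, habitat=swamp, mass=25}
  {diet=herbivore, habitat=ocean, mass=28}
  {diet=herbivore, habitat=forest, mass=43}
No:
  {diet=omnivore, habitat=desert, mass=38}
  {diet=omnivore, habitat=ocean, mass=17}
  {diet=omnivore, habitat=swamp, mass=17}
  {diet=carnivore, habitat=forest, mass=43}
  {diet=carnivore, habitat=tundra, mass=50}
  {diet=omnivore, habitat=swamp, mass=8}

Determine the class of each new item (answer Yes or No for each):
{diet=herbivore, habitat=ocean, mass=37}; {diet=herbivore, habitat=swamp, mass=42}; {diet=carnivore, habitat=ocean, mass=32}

Yes, Yes, No

The pattern is that an item is 'Yes' exactly when: diet is herbivore.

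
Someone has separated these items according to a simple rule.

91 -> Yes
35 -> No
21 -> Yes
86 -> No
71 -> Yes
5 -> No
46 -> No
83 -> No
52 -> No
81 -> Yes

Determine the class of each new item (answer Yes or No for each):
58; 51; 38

'Yes' ⟺ ends in digit 1.
No: 58, since last digit 8. Yes: 51, since last digit 1. No: 38, since last digit 8.

No, Yes, No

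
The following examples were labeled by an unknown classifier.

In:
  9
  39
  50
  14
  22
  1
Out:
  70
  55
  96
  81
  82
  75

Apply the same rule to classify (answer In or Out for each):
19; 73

The rule appears to be: at most 50.
19: 19 ≤ 50, satisfies this → In.
73: 73 > 50, lacks this property → Out.

In, Out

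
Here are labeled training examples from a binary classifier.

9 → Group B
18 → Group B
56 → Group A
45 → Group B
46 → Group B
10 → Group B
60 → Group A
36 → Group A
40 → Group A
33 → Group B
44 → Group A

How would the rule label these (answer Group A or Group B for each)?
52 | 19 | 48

The classifier is using: multiple of 4.
52 → 52 = 4·13 → Group A.
19 → 19 = 4·4 + 3 → Group B.
48 → 48 = 4·12 → Group A.

Group A, Group B, Group A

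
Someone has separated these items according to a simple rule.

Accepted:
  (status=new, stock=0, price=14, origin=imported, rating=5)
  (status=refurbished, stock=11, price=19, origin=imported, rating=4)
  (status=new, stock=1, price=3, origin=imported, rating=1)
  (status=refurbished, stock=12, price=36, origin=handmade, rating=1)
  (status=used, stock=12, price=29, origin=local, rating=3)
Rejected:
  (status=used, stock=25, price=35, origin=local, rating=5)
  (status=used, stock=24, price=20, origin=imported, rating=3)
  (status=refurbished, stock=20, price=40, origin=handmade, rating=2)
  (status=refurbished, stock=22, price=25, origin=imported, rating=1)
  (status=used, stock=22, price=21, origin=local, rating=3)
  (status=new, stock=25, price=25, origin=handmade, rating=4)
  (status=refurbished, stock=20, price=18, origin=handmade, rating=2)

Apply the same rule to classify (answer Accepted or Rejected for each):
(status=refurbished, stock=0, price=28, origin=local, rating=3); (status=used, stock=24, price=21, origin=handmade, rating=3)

Accepted, Rejected

The classifier is using: stock ≤ 12.
(status=refurbished, stock=0, price=28, origin=local, rating=3): stock = 0 — meets the rule, so Accepted. (status=used, stock=24, price=21, origin=handmade, rating=3): stock = 24 — fails the rule, so Rejected.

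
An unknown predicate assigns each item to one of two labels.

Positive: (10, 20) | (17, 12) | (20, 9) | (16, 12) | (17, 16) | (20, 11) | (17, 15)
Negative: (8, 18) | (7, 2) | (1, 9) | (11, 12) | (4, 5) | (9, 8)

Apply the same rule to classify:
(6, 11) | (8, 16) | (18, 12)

The pattern is that an item is 'Positive' exactly when: sum ≥ 28.
(6, 11): 6+11 = 17, doesn't match → Negative.
(8, 16): 8+16 = 24, doesn't match → Negative.
(18, 12): 18+12 = 30, checks out → Positive.

Negative, Negative, Positive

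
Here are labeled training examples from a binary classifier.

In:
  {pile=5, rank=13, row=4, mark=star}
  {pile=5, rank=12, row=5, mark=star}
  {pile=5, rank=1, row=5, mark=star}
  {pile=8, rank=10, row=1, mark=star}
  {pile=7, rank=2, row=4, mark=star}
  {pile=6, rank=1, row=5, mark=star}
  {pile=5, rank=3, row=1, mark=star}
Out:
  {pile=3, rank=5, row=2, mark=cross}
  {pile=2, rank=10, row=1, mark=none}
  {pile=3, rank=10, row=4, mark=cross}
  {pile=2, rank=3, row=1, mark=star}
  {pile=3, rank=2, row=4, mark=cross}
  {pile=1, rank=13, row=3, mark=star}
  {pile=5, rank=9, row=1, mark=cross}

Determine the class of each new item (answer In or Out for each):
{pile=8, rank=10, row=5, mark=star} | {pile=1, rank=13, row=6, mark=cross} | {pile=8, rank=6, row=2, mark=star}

In, Out, In

A rule that fits every label: mark is star AND pile ≥ 3 — true of each 'In' example, false of each 'Out' one.
{pile=8, rank=10, row=5, mark=star} → mark is star, pile = 8 → In.
{pile=1, rank=13, row=6, mark=cross} → mark is cross, pile = 1 → Out.
{pile=8, rank=6, row=2, mark=star} → mark is star, pile = 8 → In.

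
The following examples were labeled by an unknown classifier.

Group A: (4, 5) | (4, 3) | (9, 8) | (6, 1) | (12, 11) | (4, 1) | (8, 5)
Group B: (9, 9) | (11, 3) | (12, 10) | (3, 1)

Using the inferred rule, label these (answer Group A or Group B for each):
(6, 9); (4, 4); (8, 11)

Group A, Group B, Group A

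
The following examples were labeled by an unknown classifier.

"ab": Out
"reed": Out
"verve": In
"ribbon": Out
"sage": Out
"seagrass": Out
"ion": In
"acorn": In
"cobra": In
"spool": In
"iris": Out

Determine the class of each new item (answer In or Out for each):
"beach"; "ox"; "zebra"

All 'In' examples share one property — odd length — and every 'Out' example lacks it.
In: "beach", since length 5.
Out: "ox", since length 2.
In: "zebra", since length 5.

In, Out, In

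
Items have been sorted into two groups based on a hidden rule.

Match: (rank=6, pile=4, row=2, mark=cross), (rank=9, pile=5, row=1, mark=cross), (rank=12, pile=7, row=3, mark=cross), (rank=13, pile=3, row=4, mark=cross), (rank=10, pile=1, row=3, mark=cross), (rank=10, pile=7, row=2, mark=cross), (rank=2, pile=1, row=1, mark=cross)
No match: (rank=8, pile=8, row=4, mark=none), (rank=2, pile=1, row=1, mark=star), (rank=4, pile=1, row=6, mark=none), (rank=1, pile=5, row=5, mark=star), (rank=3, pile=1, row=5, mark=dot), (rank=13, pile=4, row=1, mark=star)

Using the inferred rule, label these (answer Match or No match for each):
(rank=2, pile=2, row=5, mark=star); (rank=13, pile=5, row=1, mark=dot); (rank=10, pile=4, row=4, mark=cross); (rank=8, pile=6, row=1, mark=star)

No match, No match, Match, No match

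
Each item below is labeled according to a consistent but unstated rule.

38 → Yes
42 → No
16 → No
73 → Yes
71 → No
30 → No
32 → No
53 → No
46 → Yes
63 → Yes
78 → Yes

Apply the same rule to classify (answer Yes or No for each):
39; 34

The simplest hypothesis consistent with all the labels is: digit sum ≥ 9.
39 — digit sum 3+9 = 12, hence Yes. 34 — digit sum 3+4 = 7, hence No.

Yes, No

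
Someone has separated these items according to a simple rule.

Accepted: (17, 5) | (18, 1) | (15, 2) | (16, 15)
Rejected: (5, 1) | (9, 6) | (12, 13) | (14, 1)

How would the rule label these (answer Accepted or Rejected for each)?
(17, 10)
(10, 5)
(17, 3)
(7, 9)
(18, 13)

One predicate separates the groups cleanly: first ≥ 15.
(17, 10): first 17, qualifies → Accepted.
(10, 5): first 10, does not satisfy this → Rejected.
(17, 3): first 17, qualifies → Accepted.
(7, 9): first 7, does not satisfy this → Rejected.
(18, 13): first 18, qualifies → Accepted.

Accepted, Rejected, Accepted, Rejected, Accepted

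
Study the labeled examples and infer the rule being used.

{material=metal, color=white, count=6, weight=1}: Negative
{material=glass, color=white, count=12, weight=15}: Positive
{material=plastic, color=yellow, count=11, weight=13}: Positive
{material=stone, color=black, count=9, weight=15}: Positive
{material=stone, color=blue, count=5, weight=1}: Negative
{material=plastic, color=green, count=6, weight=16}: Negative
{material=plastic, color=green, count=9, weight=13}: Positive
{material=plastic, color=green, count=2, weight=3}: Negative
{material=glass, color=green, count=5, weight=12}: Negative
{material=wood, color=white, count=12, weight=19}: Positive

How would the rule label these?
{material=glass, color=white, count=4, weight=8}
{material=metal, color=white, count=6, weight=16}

Negative, Negative

Every 'Positive' example satisfies: count ≥ 9. None of the 'Negative' examples do.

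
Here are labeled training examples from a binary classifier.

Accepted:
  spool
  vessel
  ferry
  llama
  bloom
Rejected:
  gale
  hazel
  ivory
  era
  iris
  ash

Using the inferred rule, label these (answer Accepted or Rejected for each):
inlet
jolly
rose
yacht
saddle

Rejected, Accepted, Rejected, Rejected, Accepted

The rule appears to be: has a double letter.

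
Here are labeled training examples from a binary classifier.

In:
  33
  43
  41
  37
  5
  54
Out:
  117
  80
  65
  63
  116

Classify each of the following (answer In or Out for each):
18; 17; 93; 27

A rule that fits every label: at most 54 — true of each 'In' example, false of each 'Out' one.
In: 18, since 18 ≤ 54. In: 17, since 17 ≤ 54. Out: 93, since 93 > 54. In: 27, since 27 ≤ 54.

In, In, Out, In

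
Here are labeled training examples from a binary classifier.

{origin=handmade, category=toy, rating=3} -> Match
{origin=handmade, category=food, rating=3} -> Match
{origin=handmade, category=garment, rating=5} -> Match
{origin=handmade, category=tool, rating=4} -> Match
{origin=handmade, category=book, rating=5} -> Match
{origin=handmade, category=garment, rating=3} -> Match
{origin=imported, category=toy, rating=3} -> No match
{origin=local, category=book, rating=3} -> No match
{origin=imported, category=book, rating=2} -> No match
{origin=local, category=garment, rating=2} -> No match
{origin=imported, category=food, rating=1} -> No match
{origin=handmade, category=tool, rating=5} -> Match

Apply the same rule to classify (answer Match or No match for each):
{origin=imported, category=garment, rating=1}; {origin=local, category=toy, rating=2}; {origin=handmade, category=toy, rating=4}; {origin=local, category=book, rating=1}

The simplest hypothesis consistent with all the labels is: origin is handmade.

No match, No match, Match, No match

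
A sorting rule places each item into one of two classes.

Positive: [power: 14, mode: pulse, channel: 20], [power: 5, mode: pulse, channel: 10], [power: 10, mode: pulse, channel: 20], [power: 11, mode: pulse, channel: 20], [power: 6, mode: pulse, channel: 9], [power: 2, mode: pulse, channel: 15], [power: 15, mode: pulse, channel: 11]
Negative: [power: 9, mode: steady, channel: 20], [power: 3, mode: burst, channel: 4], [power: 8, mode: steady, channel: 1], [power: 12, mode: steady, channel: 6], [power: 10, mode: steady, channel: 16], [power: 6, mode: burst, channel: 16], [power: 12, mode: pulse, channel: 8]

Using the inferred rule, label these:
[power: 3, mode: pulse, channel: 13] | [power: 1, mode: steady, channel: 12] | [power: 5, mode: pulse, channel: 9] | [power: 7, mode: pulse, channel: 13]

Positive, Negative, Positive, Positive

Every 'Positive' example satisfies: mode is pulse AND channel ≥ 9. None of the 'Negative' examples do.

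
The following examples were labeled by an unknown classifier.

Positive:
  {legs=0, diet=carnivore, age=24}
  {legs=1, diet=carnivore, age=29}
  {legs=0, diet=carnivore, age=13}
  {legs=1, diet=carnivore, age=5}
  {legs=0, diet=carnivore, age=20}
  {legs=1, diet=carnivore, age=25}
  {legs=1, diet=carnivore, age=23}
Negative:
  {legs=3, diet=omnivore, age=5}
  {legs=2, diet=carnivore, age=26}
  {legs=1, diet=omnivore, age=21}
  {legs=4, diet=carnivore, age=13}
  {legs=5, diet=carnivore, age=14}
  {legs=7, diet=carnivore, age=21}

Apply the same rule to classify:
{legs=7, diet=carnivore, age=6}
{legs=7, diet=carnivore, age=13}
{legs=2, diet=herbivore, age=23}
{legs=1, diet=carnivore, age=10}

One predicate separates the groups cleanly: diet is carnivore AND legs ≤ 1.
{legs=7, diet=carnivore, age=6}: Negative (diet is carnivore, legs = 7). {legs=7, diet=carnivore, age=13}: Negative (diet is carnivore, legs = 7). {legs=2, diet=herbivore, age=23}: Negative (diet is herbivore, legs = 2). {legs=1, diet=carnivore, age=10}: Positive (diet is carnivore, legs = 1).

Negative, Negative, Negative, Positive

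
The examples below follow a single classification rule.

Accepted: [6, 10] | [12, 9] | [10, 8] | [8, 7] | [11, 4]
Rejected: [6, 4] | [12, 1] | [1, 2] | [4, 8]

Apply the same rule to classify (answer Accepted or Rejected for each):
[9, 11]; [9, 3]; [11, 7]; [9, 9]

The simplest hypothesis consistent with all the labels is: sum ≥ 15.
Accepted: [9, 11], since 9+11 = 20. Rejected: [9, 3], since 9+3 = 12. Accepted: [11, 7], since 11+7 = 18. Accepted: [9, 9], since 9+9 = 18.

Accepted, Rejected, Accepted, Accepted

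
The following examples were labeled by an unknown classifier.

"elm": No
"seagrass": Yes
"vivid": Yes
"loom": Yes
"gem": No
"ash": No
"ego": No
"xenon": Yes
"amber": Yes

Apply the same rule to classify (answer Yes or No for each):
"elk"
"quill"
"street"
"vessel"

No, Yes, Yes, Yes

Every 'Yes' example satisfies: length ≥ 4. None of the 'No' examples do.
"elk" → length 3 → No. "quill" → length 5 → Yes. "street" → length 6 → Yes. "vessel" → length 6 → Yes.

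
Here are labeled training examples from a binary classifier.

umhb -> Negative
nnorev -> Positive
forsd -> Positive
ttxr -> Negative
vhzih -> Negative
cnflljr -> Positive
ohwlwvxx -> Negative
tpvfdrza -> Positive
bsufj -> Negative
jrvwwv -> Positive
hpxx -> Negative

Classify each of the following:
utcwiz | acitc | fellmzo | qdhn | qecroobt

The common property of the 'Positive' items is: length ≥ 5 AND contains 'r'. No 'Negative' item has it.
Negative: utcwiz, since length 6, no 'r'.
Negative: acitc, since length 5, no 'r'.
Negative: fellmzo, since length 7, no 'r'.
Negative: qdhn, since length 4, no 'r'.
Positive: qecroobt, since length 8, has 'r'.

Negative, Negative, Negative, Negative, Positive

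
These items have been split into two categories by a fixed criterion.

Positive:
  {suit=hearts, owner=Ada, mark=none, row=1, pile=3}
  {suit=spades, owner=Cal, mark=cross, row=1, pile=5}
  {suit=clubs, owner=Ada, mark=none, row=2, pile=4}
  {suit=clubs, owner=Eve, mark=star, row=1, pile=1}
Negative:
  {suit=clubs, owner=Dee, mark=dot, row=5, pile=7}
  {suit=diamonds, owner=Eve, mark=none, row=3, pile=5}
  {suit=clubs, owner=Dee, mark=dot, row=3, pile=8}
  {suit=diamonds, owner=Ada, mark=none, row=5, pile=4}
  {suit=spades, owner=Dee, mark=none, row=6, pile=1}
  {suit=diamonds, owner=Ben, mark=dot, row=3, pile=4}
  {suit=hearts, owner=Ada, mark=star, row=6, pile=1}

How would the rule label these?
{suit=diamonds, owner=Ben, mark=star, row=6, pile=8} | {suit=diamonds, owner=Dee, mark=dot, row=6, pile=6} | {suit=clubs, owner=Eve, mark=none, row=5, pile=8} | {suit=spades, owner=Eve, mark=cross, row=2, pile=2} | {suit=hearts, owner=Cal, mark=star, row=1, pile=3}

Negative, Negative, Negative, Positive, Positive

The simplest hypothesis consistent with all the labels is: row ≤ 2.
Negative: {suit=diamonds, owner=Ben, mark=star, row=6, pile=8}, since row = 6.
Negative: {suit=diamonds, owner=Dee, mark=dot, row=6, pile=6}, since row = 6.
Negative: {suit=clubs, owner=Eve, mark=none, row=5, pile=8}, since row = 5.
Positive: {suit=spades, owner=Eve, mark=cross, row=2, pile=2}, since row = 2.
Positive: {suit=hearts, owner=Cal, mark=star, row=1, pile=3}, since row = 1.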